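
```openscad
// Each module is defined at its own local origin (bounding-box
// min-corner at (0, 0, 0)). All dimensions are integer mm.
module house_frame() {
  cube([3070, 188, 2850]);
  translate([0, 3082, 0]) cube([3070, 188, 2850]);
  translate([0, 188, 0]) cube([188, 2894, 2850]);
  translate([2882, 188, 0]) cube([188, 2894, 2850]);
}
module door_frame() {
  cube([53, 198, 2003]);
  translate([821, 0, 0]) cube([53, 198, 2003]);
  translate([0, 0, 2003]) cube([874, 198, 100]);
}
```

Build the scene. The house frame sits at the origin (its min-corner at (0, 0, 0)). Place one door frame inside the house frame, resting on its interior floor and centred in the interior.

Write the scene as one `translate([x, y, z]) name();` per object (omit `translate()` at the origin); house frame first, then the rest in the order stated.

house_frame();
translate([1098, 1536, 0]) door_frame();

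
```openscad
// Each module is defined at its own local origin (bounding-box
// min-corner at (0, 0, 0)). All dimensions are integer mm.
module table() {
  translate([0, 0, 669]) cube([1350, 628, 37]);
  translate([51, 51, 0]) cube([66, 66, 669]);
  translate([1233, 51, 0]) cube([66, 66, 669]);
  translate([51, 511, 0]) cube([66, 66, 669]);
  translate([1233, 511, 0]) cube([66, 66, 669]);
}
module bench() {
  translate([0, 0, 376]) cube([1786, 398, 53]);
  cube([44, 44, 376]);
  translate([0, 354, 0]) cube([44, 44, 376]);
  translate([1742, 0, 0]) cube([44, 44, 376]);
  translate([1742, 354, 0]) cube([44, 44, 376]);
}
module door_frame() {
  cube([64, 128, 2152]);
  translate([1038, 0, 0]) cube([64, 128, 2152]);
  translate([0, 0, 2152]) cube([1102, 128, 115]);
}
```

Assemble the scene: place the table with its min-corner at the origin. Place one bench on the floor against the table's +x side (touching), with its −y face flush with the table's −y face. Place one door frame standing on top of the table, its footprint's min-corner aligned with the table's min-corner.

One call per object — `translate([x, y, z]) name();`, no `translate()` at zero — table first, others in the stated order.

table();
translate([1350, 0, 0]) bench();
translate([0, 0, 706]) door_frame();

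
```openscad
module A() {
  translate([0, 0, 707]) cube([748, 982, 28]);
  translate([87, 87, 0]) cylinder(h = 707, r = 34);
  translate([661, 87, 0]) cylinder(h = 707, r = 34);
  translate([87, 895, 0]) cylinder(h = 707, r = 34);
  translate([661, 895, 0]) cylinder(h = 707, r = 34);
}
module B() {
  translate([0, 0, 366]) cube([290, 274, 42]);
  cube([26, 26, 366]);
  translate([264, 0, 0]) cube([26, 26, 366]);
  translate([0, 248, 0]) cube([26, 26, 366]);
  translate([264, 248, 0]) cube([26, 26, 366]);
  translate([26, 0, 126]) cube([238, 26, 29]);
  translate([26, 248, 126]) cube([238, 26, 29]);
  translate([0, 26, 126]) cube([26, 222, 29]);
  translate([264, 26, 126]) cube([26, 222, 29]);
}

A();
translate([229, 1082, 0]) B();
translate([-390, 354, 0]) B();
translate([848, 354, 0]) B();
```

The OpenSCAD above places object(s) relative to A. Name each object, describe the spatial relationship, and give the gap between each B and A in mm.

Each stool's nearest face is 100 mm from the table's bounding box.

A is a table. B is a stool. Three stools sit around the table at the +y, −x, +x sides. The gap between each stool and the table is 100 mm.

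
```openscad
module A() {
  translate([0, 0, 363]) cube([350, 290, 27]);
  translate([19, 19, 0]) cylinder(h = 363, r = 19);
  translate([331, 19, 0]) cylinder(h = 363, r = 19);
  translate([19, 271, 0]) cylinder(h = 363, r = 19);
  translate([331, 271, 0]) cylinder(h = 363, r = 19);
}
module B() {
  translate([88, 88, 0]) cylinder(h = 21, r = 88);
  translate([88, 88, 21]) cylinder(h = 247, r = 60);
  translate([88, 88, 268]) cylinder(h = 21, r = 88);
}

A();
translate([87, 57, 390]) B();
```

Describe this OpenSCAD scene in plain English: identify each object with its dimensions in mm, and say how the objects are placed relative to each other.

A is a simple wooden stool: a rectangular seat 350 mm (x) by 290 mm (y), 27 mm thick, top face at z = 390 mm, on four round legs, each 38 mm in diameter. The legs rest on z = 0, each leg's axis is inset half a diameter from the nearest pair of seat edges (so the leg's bounding box is flush with the corner).

B is a spool: two coaxial disc flanges of radius 88 mm and thickness 21 mm, joined by a core cylinder of radius 60 mm and height 247 mm. The lower flange rests on z = 0 and the three cylinders share a vertical axis.

The spool is on top of the stool, centred.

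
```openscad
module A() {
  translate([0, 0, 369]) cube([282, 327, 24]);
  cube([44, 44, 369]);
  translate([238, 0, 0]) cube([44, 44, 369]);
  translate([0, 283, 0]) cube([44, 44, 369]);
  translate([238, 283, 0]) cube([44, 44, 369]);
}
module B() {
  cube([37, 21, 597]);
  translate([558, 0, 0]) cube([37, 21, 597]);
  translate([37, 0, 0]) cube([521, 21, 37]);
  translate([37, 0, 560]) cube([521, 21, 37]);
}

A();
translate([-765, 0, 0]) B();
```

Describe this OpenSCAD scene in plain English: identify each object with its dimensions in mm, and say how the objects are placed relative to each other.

A is a four-legged stool. The seat is a 282×327×24 mm slab whose top surface is at z = 393 mm; four square legs, each 44×44 mm in cross-section, run from the floor (z = 0) to the underside of the seat, each flush with a corner of the seat.

B is a picture frame with a 521×523 mm rectangular opening (x by z) and a uniform 37 mm border on every side. Frame depth is 21 mm along y. It is built from two vertical stiles running the full outside height and two horizontal rails spanning the gap between the stiles.

The picture frame is on the floor beside the stool on its −x side.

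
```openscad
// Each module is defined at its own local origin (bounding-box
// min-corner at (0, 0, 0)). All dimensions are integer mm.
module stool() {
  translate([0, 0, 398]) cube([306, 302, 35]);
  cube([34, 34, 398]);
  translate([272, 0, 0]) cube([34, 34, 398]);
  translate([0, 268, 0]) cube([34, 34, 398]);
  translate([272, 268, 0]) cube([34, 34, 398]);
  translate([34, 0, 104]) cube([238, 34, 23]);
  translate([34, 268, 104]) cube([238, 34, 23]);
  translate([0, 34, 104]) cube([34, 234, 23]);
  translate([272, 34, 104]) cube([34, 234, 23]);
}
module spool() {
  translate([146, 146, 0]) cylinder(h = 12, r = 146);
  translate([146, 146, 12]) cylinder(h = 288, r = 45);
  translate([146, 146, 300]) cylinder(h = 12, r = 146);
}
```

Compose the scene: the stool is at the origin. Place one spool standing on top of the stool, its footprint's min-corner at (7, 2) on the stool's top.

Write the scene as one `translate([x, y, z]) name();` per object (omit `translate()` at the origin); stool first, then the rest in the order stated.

stool();
translate([7, 2, 433]) spool();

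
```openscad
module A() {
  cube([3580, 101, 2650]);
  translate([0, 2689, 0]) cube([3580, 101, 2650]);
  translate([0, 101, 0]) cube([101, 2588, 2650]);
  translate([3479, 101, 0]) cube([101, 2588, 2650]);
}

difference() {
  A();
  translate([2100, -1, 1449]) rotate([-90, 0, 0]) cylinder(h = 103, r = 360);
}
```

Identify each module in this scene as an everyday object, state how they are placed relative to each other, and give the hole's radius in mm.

A is a house frame. The house frame has a circular hole through its front wall. The hole's radius is 360 mm.

The subtracted cylinder has r = 360 mm.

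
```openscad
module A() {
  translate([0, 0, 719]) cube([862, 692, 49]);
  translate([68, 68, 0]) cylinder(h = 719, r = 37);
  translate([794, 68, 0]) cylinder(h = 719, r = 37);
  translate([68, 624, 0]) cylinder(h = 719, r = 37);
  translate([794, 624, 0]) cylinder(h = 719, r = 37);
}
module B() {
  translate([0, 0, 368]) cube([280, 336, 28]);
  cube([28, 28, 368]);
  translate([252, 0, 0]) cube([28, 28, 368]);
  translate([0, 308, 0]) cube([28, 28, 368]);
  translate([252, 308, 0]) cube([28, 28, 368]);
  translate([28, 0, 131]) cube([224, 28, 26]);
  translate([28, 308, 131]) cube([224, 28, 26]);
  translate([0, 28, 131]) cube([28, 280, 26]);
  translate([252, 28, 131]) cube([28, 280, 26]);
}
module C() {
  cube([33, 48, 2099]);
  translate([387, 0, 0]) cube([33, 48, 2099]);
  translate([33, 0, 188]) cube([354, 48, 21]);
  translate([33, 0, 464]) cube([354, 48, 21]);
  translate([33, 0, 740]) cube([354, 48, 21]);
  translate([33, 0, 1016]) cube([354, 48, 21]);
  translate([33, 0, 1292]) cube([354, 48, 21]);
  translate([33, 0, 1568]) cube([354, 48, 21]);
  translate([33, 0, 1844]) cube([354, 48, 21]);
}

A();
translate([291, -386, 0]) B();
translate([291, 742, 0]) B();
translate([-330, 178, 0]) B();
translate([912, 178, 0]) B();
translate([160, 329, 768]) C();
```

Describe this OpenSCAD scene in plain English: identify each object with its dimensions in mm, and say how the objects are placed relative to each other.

A is a table with a 862×692 mm rectangular top, 49 mm thick, top surface at z = 768 mm, supported by four round legs of 74 mm diameter, each leg's bounding box inset 31 mm from the nearest pair of top edges, running from the floor.

B is a four-legged stool. The seat is 280×336 mm, 28 mm thick, top at z = 396 mm. It stands on four square legs, each 28×28 mm in cross-section, from z = 0 to the seat underside, each flush with a corner of the seat. Four stretchers, 28 mm wide and 26 mm tall, connect adjacent legs with their undersides at z = 131 mm, each running between the inner faces of the legs it joins and aligned with the legs' outer faces on the other axis.

C is a wooden ladder with two side rails of 33×48 mm section and 2099 mm height, set 420 mm apart overall. Between them run 7 rectangular rungs (48 mm deep, 21 mm thick), front faces flush with the rails' −y face. The bottom of the first rung is 188 mm above the floor and each subsequent rung is 276 mm higher than the one below.

Four stools sit around the table at the −y, +y, −x, +x sides. The ladder is on top of the table.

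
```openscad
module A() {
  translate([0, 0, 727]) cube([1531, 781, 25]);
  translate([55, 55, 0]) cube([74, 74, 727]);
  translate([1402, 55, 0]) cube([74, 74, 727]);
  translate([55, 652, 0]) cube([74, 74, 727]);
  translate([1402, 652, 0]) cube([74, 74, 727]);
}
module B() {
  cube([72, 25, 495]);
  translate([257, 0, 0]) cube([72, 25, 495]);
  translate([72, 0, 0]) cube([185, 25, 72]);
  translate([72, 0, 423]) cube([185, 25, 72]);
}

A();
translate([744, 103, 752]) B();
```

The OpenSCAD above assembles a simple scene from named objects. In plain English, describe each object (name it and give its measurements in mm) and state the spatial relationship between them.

A is a table: top 1531 mm (x) × 781 mm (y), 25 mm thick, upper face at z = 752 mm, on four 74×74 mm square legs, each inset 55 mm from the nearest pair of top edges, running from z = 0 to the bottom of the top.

B is a rectangular picture frame lying in the x–z plane (depth along y). The opening is 185 mm wide (x) by 351 mm tall (z), surrounded by a border 72 mm wide on all four sides. The frame is 25 mm deep and is made of two full-height vertical stiles with two horizontal rails fitted between them.

The picture frame is on top of the table.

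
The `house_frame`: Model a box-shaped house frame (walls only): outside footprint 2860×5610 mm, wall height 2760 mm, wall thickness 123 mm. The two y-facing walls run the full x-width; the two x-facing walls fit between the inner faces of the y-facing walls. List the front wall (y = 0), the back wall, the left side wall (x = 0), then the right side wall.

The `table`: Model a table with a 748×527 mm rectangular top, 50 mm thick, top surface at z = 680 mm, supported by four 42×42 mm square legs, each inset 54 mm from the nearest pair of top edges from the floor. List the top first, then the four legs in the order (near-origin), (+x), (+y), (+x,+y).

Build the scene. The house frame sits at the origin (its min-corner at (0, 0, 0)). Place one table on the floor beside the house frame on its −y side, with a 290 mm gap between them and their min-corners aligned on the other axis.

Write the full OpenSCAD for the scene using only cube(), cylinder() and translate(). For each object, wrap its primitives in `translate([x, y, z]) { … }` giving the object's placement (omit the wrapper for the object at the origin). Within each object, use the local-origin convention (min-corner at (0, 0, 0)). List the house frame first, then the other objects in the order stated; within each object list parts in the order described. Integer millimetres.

cube([2860, 123, 2760]);
translate([0, 5487, 0]) cube([2860, 123, 2760]);
translate([0, 123, 0]) cube([123, 5364, 2760]);
translate([2737, 123, 0]) cube([123, 5364, 2760]);
translate([0, -817, 0]) {
  translate([0, 0, 630]) cube([748, 527, 50]);
  translate([54, 54, 0]) cube([42, 42, 630]);
  translate([652, 54, 0]) cube([42, 42, 630]);
  translate([54, 431, 0]) cube([42, 42, 630]);
  translate([652, 431, 0]) cube([42, 42, 630]);
}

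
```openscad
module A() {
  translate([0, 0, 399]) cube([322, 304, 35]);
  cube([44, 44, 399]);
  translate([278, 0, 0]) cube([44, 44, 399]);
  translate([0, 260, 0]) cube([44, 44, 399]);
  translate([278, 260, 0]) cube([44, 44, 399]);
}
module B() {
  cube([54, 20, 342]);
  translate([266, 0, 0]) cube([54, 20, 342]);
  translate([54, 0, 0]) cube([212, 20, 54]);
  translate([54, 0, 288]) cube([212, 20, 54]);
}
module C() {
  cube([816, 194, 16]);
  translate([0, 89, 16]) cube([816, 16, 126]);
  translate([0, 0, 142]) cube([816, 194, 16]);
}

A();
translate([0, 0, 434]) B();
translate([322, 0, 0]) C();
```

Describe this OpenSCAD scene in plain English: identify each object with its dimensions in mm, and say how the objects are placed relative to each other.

A is a four-legged stool. The seat is 322×304 mm, 35 mm thick, top at z = 434 mm. It stands on four square legs, each 44×44 mm in cross-section, from z = 0 to the seat underside, each flush with a corner of the seat.

B is a rectangular picture frame lying in the x–z plane (depth along y). The opening is 212 mm wide (x) by 234 mm tall (z), surrounded by a border 54 mm wide on all four sides. The frame is 20 mm deep and is made of two full-height vertical stiles with two horizontal rails fitted between them.

C is an I-beam lying along x, 816 mm long. Overall section height 158 mm. Two flanges 194 mm wide (y) and 16 mm thick, one on the floor and one at the top; a web 16 mm thick runs between them, centred on the flange width.

The picture frame is on top of the stool. The I-beam is against the stool's +x side, with their −y faces flush.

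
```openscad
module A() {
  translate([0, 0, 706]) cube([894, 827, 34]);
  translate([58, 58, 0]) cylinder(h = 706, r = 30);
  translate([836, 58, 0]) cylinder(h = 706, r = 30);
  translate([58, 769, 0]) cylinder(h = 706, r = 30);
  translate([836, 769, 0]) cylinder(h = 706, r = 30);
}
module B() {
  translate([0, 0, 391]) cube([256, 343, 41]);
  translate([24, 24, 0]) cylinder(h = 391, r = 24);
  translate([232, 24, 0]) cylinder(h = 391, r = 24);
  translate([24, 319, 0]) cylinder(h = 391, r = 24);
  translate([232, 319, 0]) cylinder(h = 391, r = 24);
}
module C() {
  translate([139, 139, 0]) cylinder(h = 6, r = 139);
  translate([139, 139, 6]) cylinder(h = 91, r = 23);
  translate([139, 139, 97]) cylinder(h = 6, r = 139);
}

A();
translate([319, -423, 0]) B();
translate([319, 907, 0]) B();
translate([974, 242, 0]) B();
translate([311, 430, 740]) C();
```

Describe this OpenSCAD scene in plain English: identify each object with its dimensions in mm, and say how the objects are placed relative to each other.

A is a rectangular dining table. The top is 894×827×34 mm with its upper surface at z = 740 mm. It stands on four round legs of 60 mm diameter, each leg's bounding box inset 28 mm from the nearest pair of top edges, running from the floor to the underside of the top.

B is a four-legged stool. The seat is a 256×343×41 mm slab whose top surface is at z = 432 mm; four round legs, each 48 mm in diameter, run from the floor (z = 0) to the underside of the seat, each leg's axis is inset half a diameter from the nearest pair of seat edges (so the leg's bounding box is flush with the corner).

C is a spool: two coaxial disc flanges of radius 139 mm and thickness 6 mm, joined by a core cylinder of radius 23 mm and height 91 mm. The lower flange rests on z = 0 and the three cylinders share a vertical axis.

Three stools sit around the table at the −y, +y, +x sides. The spool is on top of the table.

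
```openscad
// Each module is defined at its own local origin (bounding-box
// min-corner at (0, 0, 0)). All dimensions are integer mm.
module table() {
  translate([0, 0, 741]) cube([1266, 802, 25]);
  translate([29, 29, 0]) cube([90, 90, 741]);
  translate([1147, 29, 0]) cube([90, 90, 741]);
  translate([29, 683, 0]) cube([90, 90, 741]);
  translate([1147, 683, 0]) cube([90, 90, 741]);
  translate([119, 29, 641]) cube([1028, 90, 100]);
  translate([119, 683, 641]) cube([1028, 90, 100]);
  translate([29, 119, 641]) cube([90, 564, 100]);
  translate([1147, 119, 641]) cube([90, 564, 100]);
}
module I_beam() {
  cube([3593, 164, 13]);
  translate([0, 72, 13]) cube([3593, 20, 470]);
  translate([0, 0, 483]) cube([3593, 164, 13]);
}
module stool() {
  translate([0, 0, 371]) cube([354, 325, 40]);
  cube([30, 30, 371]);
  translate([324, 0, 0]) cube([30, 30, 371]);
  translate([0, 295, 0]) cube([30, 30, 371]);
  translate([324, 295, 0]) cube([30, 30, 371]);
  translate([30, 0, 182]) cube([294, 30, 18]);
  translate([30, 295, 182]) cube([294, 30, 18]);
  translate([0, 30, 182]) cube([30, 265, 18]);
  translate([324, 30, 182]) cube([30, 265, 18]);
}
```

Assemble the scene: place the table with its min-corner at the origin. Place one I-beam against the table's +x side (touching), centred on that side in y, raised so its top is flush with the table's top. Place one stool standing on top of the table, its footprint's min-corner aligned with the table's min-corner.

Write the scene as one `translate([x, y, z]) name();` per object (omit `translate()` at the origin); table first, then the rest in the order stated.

table();
translate([1266, 319, 270]) I_beam();
translate([0, 0, 766]) stool();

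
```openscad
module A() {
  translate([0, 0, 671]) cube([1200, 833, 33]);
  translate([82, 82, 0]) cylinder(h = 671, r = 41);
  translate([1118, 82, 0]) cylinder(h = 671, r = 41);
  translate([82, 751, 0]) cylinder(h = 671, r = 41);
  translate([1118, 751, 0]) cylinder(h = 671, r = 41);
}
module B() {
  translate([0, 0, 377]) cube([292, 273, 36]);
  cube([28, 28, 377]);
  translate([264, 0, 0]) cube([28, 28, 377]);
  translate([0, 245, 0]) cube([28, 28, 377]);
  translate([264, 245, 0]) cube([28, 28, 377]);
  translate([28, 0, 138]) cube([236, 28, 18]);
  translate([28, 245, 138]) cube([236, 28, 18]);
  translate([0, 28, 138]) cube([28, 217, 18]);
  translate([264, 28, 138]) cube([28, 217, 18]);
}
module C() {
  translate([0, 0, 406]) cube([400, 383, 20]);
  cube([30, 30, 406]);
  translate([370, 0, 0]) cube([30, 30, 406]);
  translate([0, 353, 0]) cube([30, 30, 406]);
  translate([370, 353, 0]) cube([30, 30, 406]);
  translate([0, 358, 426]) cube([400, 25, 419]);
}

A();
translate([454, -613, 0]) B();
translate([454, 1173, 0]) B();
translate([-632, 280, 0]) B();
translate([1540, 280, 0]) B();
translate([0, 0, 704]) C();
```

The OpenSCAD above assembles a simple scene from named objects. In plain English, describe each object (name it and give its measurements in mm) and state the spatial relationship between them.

A is a rectangular dining table. The top is 1200×833×33 mm with its upper surface at z = 704 mm. It stands on four round legs of 82 mm diameter, each leg's bounding box inset 41 mm from the nearest pair of top edges, running from the floor to the underside of the top.

B is a four-legged stool. The seat is a 292×273×36 mm slab whose top surface is at z = 413 mm; four square legs, each 28×28 mm in cross-section, run from the floor (z = 0) to the underside of the seat, each flush with a corner of the seat. Four stretchers, 28 mm wide and 18 mm tall, connect adjacent legs with their undersides at z = 138 mm, each running between the inner faces of the legs it joins and aligned with the legs' outer faces on the other axis.

C is a chair: 400×383 mm seat, 20 mm thick, top at z = 426 mm, on four 30 mm square corner legs flush with the seat edges. A 25 mm thick backrest slab spans the full seat width, extending 419 mm above the seat top, its back face flush with the seat's +y edge.

Four stools sit around the table at the −y, +y, −x, +x sides. The chair is on top of the table.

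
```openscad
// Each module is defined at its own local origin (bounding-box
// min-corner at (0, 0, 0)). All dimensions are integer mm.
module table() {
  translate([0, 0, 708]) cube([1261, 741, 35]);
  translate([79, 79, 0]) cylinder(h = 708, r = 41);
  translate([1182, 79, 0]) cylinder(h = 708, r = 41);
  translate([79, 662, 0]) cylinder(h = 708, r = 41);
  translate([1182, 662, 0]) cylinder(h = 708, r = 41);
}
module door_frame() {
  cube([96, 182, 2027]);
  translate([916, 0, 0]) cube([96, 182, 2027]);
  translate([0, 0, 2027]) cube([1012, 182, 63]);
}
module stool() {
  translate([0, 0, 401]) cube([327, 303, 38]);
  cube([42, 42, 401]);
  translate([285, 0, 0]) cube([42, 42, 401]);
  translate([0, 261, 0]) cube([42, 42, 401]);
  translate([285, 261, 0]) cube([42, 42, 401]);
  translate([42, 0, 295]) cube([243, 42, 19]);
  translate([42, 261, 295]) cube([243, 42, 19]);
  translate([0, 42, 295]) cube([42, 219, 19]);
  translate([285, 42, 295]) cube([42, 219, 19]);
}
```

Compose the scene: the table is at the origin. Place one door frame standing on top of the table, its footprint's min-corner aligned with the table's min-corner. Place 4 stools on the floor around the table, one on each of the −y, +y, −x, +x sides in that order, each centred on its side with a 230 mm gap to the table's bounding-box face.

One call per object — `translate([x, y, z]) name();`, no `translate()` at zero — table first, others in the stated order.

table();
translate([0, 0, 743]) door_frame();
translate([467, -533, 0]) stool();
translate([467, 971, 0]) stool();
translate([-557, 219, 0]) stool();
translate([1491, 219, 0]) stool();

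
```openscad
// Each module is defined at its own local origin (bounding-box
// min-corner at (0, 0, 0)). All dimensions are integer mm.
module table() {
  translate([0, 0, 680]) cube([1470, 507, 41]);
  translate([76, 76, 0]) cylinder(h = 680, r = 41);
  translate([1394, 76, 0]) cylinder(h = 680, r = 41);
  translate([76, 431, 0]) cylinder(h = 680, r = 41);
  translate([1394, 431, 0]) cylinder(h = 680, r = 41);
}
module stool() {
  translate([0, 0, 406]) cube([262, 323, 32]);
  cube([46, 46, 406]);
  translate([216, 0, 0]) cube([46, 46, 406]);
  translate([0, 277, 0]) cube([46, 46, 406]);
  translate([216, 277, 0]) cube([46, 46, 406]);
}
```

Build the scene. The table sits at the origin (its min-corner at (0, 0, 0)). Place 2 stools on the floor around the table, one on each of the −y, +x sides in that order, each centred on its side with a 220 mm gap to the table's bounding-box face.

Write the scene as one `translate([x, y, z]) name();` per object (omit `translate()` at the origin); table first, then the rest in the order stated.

table();
translate([604, -543, 0]) stool();
translate([1690, 92, 0]) stool();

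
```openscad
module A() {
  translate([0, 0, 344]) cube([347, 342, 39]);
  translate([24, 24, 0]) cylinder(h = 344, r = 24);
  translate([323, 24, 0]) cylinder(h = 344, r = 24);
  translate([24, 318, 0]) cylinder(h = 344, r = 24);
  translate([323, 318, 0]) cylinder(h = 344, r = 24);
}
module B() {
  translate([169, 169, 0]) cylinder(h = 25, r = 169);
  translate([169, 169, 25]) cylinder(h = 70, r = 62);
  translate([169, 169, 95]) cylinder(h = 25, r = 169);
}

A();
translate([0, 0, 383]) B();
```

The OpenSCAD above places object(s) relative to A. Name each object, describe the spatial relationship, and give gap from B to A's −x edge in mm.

The spool's min-x is at 0; the stool's min-x is 0; gap = 0 mm.

A is a stool. B is a spool. The spool is on top of the stool. The gap from the spool to the stool's −x edge is 0 mm.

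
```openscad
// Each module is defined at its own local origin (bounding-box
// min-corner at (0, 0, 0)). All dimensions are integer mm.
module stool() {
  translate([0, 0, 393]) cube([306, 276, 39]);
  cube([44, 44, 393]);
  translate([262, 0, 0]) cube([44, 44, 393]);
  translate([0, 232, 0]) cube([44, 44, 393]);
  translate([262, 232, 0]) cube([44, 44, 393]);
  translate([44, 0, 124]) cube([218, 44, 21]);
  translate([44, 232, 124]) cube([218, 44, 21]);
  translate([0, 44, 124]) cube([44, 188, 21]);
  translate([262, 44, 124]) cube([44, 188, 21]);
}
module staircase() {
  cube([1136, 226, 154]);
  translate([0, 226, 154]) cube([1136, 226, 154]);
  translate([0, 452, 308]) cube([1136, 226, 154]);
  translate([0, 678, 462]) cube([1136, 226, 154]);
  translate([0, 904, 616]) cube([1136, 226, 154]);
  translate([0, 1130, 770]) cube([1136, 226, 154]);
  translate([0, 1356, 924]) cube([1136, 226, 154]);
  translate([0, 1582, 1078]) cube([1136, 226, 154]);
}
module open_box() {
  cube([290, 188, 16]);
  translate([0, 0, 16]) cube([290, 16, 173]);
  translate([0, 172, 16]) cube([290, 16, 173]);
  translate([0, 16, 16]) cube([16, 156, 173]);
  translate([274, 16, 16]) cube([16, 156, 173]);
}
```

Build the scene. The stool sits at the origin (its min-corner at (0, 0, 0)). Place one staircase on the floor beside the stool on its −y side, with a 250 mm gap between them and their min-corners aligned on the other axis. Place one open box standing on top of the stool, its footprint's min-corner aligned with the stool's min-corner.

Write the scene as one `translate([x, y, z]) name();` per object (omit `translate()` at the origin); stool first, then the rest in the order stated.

stool();
translate([0, -2058, 0]) staircase();
translate([0, 0, 432]) open_box();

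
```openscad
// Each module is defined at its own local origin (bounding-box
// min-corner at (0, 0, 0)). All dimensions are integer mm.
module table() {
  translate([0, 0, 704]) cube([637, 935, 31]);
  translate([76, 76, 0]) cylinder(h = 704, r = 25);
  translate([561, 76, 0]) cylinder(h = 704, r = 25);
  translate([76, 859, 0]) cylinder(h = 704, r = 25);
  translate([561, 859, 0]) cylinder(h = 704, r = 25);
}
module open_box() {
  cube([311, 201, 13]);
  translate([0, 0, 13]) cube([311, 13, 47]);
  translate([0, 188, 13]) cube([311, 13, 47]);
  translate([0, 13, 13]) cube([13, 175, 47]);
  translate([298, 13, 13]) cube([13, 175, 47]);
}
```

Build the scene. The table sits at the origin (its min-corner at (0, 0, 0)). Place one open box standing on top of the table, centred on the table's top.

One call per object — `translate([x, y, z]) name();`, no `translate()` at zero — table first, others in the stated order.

table();
translate([163, 367, 735]) open_box();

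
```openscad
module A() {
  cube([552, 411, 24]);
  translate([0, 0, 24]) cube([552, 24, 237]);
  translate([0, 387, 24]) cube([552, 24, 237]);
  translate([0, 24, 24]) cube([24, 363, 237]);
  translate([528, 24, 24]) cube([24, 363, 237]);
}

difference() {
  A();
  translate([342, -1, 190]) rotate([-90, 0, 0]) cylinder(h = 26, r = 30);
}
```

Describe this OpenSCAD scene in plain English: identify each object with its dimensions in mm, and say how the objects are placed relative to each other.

A is an open storage box with external size 552×411×261 mm and wall thickness 24 mm (the base is also 24 mm thick). The base covers the whole footprint; the four walls stand on the base, with the y-facing walls full-width and the x-facing walls fitting between their inner faces.

The open box has a circular hole of radius 30 mm through its front wall, centred at (x = 342, z = 190).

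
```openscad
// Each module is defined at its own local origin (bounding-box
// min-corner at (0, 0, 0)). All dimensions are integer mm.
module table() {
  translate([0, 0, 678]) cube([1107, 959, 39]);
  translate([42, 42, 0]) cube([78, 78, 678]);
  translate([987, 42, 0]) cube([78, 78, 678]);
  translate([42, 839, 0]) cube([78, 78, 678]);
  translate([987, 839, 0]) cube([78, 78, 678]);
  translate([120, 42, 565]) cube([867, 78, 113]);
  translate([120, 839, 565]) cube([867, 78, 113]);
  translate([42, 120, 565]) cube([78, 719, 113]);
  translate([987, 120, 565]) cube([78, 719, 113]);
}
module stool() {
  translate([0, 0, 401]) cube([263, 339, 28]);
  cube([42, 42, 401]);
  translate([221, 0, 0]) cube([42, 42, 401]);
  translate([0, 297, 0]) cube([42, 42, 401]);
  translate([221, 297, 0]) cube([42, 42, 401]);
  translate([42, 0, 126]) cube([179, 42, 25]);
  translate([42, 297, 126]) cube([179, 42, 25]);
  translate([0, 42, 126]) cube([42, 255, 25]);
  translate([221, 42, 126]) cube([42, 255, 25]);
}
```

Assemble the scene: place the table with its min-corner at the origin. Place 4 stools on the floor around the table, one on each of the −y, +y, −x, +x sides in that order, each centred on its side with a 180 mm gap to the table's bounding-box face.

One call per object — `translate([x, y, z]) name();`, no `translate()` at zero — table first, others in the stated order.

table();
translate([422, -519, 0]) stool();
translate([422, 1139, 0]) stool();
translate([-443, 310, 0]) stool();
translate([1287, 310, 0]) stool();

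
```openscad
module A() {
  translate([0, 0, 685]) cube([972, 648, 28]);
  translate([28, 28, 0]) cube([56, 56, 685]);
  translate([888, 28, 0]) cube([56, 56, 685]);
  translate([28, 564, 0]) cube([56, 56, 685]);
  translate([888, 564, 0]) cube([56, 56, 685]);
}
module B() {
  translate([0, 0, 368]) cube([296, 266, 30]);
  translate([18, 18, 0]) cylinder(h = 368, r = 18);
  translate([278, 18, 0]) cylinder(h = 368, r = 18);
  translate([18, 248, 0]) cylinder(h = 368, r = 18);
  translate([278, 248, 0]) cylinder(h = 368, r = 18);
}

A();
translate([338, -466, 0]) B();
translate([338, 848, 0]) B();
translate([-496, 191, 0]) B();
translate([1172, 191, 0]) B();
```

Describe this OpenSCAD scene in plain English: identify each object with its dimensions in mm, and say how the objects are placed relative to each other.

A is a table: top 972 mm (x) × 648 mm (y), 28 mm thick, upper face at z = 713 mm, on four 56×56 mm square legs, each inset 28 mm from the nearest pair of top edges, running from z = 0 to the bottom of the top.

B is a four-legged stool. The seat is 296×266 mm, 30 mm thick, top at z = 398 mm. It stands on four round legs, each 36 mm in diameter, from z = 0 to the seat underside, each leg's axis is inset half a diameter from the nearest pair of seat edges (so the leg's bounding box is flush with the corner).

Four stools sit around the table at the −y, +y, −x, +x sides.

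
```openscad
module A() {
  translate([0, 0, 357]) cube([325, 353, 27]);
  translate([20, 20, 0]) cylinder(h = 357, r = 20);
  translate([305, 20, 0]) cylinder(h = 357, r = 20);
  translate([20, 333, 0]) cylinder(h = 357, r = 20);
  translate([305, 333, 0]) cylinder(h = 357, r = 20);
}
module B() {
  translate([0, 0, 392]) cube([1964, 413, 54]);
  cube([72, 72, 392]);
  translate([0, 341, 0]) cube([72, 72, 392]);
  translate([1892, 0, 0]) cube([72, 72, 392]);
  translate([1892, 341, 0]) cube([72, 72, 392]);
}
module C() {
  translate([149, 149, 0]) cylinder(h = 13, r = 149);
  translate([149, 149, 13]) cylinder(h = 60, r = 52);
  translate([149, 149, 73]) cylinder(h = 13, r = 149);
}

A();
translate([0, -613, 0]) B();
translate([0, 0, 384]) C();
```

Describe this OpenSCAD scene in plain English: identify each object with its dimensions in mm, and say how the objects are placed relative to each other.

A is a four-legged stool. The seat is a 325×353×27 mm slab whose top surface is at z = 384 mm; four round legs, each 40 mm in diameter, run from the floor (z = 0) to the underside of the seat, each leg's axis is inset half a diameter from the nearest pair of seat edges (so the leg's bounding box is flush with the corner).

B is a bench: a 1964×413 mm seat slab, 54 mm thick, top at z = 446 mm, on four 72×72 mm square legs flush with the seat corners and standing on z = 0.

C is a spool: two coaxial disc flanges of radius 149 mm and thickness 13 mm, joined by a core cylinder of radius 52 mm and height 60 mm. The lower flange rests on z = 0 and the three cylinders share a vertical axis.

The bench is on the floor beside the stool on its −y side. The spool is on top of the stool.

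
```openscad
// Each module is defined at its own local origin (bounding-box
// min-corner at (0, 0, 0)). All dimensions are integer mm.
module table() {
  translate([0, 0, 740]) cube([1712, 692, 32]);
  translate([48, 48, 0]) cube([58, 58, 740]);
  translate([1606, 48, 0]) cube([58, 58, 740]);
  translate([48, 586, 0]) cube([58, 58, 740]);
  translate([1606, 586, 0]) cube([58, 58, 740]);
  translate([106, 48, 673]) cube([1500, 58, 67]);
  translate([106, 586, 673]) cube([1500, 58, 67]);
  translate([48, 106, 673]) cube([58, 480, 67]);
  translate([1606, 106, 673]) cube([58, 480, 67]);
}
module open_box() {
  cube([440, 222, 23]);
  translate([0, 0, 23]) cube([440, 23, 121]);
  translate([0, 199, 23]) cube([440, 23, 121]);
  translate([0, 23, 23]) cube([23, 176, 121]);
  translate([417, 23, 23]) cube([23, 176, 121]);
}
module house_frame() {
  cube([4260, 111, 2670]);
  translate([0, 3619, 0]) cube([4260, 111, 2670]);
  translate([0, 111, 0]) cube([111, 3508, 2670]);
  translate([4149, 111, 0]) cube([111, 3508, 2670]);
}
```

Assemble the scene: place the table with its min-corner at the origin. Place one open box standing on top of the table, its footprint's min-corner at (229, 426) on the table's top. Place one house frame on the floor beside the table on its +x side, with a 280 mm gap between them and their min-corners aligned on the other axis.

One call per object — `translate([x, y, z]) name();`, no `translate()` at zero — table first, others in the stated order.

table();
translate([229, 426, 772]) open_box();
translate([1992, 0, 0]) house_frame();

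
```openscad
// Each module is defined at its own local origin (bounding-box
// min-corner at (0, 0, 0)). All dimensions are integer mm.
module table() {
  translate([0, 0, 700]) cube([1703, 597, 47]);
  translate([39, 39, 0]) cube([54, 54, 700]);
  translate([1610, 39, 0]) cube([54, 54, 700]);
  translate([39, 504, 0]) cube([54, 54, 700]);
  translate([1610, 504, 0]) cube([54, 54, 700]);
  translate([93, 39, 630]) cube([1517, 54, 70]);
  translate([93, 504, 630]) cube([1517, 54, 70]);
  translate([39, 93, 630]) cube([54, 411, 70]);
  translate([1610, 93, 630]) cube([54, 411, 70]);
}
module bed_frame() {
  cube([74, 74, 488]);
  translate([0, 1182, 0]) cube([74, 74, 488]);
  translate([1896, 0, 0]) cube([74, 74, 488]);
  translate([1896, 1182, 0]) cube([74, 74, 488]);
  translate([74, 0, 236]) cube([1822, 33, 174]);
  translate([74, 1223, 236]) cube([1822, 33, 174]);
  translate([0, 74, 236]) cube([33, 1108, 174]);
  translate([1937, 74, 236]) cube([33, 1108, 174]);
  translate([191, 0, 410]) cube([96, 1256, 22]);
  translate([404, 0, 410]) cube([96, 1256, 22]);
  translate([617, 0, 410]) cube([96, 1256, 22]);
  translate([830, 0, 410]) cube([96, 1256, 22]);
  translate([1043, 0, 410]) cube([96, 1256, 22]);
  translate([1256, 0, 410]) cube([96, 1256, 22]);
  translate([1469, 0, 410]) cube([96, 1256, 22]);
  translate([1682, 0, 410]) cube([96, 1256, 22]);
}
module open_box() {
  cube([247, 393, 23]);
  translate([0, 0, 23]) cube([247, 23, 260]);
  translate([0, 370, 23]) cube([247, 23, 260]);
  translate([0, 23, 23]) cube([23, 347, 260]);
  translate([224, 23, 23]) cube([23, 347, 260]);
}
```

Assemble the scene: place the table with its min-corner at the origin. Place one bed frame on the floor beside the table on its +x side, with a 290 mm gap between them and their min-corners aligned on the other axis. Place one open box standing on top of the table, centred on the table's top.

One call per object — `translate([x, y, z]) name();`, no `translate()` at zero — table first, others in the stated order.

table();
translate([1993, 0, 0]) bed_frame();
translate([728, 102, 747]) open_box();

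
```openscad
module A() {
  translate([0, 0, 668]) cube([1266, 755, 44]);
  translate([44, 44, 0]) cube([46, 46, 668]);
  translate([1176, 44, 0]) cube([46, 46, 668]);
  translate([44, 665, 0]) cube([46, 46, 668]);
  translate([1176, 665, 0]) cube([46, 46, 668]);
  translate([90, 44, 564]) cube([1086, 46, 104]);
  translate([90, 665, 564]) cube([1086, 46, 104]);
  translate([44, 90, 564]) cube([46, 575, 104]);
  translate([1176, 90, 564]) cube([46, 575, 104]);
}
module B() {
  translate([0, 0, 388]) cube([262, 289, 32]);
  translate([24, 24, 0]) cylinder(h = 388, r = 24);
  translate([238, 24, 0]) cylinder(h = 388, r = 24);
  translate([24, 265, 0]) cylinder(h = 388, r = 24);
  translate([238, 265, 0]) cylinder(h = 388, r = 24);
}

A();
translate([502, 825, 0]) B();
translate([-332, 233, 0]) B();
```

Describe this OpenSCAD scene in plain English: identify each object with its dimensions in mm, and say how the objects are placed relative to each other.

A is a table with a 1266×755 mm rectangular top, 44 mm thick, top surface at z = 712 mm, supported by four 46×46 mm square legs, each inset 44 mm from the nearest pair of top edges, running from the floor. Four apron rails, 46 mm thick and 104 mm tall, run between adjacent legs with their top edges flush with the underside of the top and their outer faces flush with the legs' outer faces.

B is a four-legged stool. The seat is 262×289 mm, 32 mm thick, top at z = 420 mm. It stands on four round legs, each 48 mm in diameter, from z = 0 to the seat underside, each leg's axis is inset half a diameter from the nearest pair of seat edges (so the leg's bounding box is flush with the corner).

Two stools sit around the table at the +y, −x sides.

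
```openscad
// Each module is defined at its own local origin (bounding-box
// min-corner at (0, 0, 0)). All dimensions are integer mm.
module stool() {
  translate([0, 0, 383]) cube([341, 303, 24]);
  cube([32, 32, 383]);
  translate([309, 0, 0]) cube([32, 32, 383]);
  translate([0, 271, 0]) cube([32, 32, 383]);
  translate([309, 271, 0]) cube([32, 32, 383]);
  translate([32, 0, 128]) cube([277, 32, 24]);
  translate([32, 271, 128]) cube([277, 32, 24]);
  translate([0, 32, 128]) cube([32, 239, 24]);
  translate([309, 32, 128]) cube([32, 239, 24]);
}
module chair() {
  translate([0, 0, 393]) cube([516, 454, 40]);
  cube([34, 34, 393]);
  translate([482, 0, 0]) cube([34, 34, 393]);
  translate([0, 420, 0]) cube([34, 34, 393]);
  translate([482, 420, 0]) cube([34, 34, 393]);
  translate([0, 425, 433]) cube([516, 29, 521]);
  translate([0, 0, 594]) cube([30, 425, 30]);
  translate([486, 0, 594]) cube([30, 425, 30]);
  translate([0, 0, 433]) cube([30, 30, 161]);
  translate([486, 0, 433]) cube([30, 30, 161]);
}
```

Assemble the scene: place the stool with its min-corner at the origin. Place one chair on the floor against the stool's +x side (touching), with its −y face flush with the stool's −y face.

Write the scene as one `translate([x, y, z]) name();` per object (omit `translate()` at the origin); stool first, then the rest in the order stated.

stool();
translate([341, 0, 0]) chair();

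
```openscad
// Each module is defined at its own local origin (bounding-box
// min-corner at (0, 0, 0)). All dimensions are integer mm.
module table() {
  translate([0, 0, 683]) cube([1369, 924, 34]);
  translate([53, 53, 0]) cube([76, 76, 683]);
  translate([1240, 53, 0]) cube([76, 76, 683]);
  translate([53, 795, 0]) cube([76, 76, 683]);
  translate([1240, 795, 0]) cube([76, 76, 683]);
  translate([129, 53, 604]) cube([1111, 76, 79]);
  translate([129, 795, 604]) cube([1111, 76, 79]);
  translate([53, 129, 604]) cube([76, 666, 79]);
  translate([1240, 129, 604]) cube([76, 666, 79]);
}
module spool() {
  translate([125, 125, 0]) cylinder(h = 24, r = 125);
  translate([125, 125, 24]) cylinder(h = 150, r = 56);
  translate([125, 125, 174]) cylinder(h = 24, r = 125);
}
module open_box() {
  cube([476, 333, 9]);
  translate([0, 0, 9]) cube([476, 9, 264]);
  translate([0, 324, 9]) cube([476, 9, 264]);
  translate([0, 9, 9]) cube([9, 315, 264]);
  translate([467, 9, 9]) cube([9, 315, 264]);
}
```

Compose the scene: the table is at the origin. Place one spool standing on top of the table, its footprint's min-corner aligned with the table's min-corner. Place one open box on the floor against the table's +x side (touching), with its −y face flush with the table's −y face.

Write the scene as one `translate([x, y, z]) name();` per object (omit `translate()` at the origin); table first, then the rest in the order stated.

table();
translate([0, 0, 717]) spool();
translate([1369, 0, 0]) open_box();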